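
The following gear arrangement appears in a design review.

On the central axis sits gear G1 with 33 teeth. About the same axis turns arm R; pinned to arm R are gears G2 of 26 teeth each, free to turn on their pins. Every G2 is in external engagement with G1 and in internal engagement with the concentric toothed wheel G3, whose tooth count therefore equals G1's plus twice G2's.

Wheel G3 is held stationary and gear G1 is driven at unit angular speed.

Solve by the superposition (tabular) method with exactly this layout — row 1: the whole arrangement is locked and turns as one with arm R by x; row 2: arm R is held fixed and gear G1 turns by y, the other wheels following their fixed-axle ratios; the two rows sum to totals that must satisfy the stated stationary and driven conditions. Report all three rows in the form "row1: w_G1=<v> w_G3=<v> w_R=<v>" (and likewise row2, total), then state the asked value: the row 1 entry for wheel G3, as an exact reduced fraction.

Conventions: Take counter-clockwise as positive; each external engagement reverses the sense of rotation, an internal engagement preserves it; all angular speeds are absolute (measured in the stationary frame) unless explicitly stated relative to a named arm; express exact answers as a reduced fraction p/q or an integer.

row1: w_G1=33/118 w_G3=33/118 w_R=33/118
row2: w_G1=85/118 w_G3=-33/118 w_R=0
total: w_G1=1 w_G3=0 w_R=33/118
asked value: 33/118

topology: planetary set — G1 33T / G2 26T / G3 85T, arm = carrier (Willis)
row 1: whole set turns with the arm by x
row 2 — arm fixed, fixed-axis ratios: sun y, ring −(33/85)·y, arm 0
boundary: total ω_ring = x − (33/85)·y = 0 and total ω_sun = x + y = 1  ⇒  y = 85/118, x = 33/118
row 2 ring = −(33/85)·85/118 = -33/118
totals (row 1 + row 2): sun 33/118 + 85/118 = 1, ring 33/118 + (-33/118) = 0, arm 33/118 + 0 = 33/118
asked cell (row1, ring) = 33/118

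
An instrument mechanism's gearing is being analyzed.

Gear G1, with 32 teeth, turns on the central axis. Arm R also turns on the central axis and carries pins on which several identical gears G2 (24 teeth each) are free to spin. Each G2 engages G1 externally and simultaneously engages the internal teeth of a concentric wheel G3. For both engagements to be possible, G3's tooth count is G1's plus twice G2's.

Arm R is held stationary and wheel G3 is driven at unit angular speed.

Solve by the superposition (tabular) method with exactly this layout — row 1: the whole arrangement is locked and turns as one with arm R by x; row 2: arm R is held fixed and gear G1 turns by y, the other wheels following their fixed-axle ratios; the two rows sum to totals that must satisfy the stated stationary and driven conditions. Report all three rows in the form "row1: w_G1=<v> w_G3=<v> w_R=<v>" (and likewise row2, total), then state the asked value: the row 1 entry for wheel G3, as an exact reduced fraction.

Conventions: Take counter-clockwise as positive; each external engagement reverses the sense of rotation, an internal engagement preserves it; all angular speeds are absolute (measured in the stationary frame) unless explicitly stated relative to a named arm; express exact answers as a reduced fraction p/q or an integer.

topology: planetary set — G1 32T / G2 24T / G3 80T, arm = carrier (Willis)
row 1 — lock + rotate with arm: ω_sun = ω_ring = ω_arm = x
row 2 (arm held, sun turns y): ω_ring = −(32/80)·y, ω_arm = 0
boundary: total ω_arm = x = 0 and total ω_ring = x − (32/80)·y = 1  ⇒  y = -5/2, x = 0
row 2 ring = −(32/80)·(-5/2) = 1
totals (row 1 + row 2): sun 0 + (-5/2) = -5/2, ring 0 + 1 = 1, arm 0 + 0 = 0
asked cell (row1, ring) = 0

row1: w_G1=0 w_G3=0 w_R=0
row2: w_G1=-5/2 w_G3=1 w_R=0
total: w_G1=-5/2 w_G3=1 w_R=0
asked value: 0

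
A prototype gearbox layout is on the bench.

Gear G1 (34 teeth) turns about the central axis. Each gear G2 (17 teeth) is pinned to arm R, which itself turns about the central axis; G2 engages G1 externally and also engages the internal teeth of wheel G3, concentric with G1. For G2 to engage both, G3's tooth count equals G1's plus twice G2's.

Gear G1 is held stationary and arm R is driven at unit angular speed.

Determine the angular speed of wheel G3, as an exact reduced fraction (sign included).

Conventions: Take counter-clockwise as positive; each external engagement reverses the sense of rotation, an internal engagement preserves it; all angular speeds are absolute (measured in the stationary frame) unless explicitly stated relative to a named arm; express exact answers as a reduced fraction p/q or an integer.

topology: planetary set — G1 34T / G2 17T / G3 68T, arm = carrier (Willis)
ring teeth: 34 + 2·17 = 68
34(ω_sun−ω_arm) = −68(ω_ring−ω_arm),  ω_sun = 0, ω_arm = 1
ω_ring = 1 − (34/68)(0−1) = 3/2
exact speed ratio = 3/2

3/2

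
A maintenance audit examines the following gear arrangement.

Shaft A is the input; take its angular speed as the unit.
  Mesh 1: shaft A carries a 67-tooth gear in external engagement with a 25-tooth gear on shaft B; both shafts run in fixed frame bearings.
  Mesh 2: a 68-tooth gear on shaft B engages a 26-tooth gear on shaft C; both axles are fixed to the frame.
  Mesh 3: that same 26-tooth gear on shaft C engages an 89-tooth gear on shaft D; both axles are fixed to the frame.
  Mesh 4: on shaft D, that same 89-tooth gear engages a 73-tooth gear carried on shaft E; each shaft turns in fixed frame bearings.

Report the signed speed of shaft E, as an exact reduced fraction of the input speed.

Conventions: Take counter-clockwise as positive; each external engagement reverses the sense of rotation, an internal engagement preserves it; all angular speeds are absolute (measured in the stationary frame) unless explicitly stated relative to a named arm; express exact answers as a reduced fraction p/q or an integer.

4-mesh fixed-axis compound train (all bearings frame-fixed)
mesh 1 [67T→25T]: |ω|/ω_in = 1×67/25 = 67/25, sense flips to −
mesh 2 [68T→26T]: |ω|/ω_in = (67/25)×68/26 = 2278/325, sense flips to +
mesh 3 [26T→89T]: |ω|/ω_in = (2278/325)×26/89 = 4556/2225, sense flips to −
mesh 4 [89T→73T]: |ω|/ω_in = (4556/2225)×89/73 = 4556/1825, sense flips to +
signed output speed (× input speed) = 4556/1825

4556/1825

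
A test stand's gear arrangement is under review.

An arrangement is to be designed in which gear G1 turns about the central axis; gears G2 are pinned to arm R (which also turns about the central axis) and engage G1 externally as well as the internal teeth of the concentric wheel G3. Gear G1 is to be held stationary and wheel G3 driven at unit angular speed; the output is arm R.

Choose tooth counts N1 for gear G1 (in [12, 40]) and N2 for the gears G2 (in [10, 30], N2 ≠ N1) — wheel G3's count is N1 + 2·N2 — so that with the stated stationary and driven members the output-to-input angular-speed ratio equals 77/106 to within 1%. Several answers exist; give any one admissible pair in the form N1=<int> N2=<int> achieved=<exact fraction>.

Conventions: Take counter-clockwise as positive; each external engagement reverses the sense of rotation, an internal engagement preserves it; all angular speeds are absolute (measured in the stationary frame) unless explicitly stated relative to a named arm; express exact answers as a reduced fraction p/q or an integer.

N1=29 N2=24 achieved=77/106

class = planetary set [ratio 77/106 wanted; Willis about the carrier]
Willis with ω_sun = 0: ω_arm/ω_ring = N3/(N1+N3); set equal to 77/106  ⇒  N3/N1 = (77/106)/(1 − 77/106) = 77/29
N3 = N1 + 2·N2  ⇒  N2/N1 = (N3/N1 − 1)/2 = (77/29 − 1)/2 = 24/29
smallest multiple with N1 ≥ 12 and N2 ≥ 10: k = 1  ⇒  N1 = 1·29 = 29, N2 = 1·24 = 24 (N1 ≤ 40, N2 ≤ 30, N2 ≠ N1 ✓), N3 = 29 + 2·24 = 77
check: N3/(N1+N3) with N1 = 29, N3 = 77 gives 77/106; |achieved − target| = 0 ≤ 77/10600 ✓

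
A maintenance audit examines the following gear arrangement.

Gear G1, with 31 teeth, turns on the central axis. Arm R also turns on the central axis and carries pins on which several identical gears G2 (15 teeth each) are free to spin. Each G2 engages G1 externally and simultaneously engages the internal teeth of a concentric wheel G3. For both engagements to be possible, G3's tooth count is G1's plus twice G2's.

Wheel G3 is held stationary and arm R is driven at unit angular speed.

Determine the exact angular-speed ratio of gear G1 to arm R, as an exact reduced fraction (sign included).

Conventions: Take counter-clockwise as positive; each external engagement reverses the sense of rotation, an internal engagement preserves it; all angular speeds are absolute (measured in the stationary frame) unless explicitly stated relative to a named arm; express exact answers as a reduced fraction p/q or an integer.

topology: planetary set — G1 31T / G2 15T / G3 61T, arm = carrier (Willis)
ring teeth: 31 + 2·15 = 61
31(ω_sun−ω_arm) = −61(ω_ring−ω_arm),  ω_ring = 0, ω_arm = 1
ω_sun = 1 − (61/31)(0−1) = 92/31
ω_out/ω_in = 92/31

92/31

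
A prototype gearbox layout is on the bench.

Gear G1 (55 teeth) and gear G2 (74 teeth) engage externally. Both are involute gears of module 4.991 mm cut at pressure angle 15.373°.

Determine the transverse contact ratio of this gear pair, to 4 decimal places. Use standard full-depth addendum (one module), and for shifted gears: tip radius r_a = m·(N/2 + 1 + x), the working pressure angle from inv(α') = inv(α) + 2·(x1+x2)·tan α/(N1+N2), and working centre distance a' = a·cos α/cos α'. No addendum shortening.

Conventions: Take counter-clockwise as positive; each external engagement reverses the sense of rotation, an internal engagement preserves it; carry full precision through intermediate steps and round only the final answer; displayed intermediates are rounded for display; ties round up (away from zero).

2.1237

recognized (one external pair, fixed centres): single-mesh tooth geometry, m = 4.991, N1 = 55, N2 = 74
base radii: r_b1 = 132.341666, r_b2 = 178.059696
tip radii: r_a1 = 142.243500, r_a2 = 189.658000
no profile shift: α' = α, a' = a
action lengths: √(r_a1²−r_b1²) = 52.143042, √(r_a2²−r_b2²) = 65.306216
base pitch p_b = π·m·cos α = 15.118677
CR = (52.143042 + 65.306216 − 321.919500·sin 15.37300°)/15.118677 = 2.123720
contact ratio ≈ 2.1237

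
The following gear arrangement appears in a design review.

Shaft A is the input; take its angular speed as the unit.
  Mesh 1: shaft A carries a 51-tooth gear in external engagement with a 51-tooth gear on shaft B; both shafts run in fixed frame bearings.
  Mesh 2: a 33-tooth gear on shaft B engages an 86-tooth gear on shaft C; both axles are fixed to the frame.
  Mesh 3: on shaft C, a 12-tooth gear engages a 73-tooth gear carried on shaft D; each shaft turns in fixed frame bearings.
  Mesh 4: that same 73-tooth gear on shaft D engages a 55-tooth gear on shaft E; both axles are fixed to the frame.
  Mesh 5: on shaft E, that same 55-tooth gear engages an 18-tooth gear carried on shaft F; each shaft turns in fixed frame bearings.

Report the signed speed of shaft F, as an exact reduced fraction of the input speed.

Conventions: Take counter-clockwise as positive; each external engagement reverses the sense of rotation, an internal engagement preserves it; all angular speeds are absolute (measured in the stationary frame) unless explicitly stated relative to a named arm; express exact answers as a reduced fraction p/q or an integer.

-11/43

5-mesh fixed-axis compound train (all bearings frame-fixed)
mesh 1 [51T→51T]: |ω|/ω_in = 1×51/51 = 1, sense flips to −
mesh 2 [33T→86T]: |ω|/ω_in = 1×33/86 = 33/86, sense flips to +
mesh 3 [12T→73T]: |ω|/ω_in = (33/86)×12/73 = 198/3139, sense flips to −
mesh 4 [73T→55T]: |ω|/ω_in = (198/3139)×73/55 = 18/215, sense flips to +
mesh 5 [55T→18T]: |ω|/ω_in = (18/215)×55/18 = 11/43, sense flips to −
signed output speed (× input speed) = -11/43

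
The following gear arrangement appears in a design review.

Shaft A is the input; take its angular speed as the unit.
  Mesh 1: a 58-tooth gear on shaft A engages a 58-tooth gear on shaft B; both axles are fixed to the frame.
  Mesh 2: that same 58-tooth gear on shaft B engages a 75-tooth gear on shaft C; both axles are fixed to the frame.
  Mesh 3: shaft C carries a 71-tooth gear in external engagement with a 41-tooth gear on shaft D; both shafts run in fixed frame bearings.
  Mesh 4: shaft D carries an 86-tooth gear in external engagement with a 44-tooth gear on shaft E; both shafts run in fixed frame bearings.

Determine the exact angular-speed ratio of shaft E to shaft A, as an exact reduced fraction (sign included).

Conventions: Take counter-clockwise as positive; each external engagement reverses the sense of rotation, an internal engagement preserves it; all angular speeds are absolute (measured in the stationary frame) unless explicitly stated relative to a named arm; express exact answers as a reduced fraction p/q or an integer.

88537/33825

class = fixed-axis compound train [4 meshes; 4 ratios multiply, 4 sense flips]
mesh 1 [58T→58T]: running ratio 1, sense −
mesh 2 [58T→75T]: running ratio 58/75, sense +
mesh 3 [71T→41T]: running ratio 4118/3075, sense −
mesh 4 [86T→44T]: running ratio 88537/33825, sense +
ω_out/ω_in = 88537/33825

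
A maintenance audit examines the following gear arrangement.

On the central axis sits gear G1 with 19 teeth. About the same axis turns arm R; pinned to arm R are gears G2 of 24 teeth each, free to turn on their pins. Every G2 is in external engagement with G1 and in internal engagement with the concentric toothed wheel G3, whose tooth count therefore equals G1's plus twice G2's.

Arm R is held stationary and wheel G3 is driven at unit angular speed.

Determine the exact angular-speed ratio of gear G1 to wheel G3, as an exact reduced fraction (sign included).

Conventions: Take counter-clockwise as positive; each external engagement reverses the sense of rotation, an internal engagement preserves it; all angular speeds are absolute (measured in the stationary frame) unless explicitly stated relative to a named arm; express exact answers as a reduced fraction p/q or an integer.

recognized (axles ride arm R): planetary set, 19/24/67 teeth
ring teeth: 19 + 2·24 = 67
19(ω_sun−ω_arm) = −67(ω_ring−ω_arm),  ω_arm = 0, ω_ring = 1
ω_sun = 0 − (67/19)(1−0) = -67/19
ω_out/ω_in = -67/19

-67/19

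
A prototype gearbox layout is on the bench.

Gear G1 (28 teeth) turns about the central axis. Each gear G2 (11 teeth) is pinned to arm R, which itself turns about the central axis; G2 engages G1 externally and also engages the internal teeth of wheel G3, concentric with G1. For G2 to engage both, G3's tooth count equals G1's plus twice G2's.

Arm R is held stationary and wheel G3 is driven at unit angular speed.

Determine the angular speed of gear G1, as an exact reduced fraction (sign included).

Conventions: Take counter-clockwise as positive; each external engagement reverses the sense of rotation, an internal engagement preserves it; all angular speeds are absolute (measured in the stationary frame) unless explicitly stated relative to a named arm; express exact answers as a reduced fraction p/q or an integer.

-25/14

planetary set (28T centre, 11T on arm, 50T internal) — Willis relation
ring teeth: 28 + 2·11 = 50
28(ω_sun−ω_arm) = −50(ω_ring−ω_arm),  ω_arm = 0, ω_ring = 1
ω_sun = 0 − (50/28)(1−0) = -25/14
exact speed ratio = -25/14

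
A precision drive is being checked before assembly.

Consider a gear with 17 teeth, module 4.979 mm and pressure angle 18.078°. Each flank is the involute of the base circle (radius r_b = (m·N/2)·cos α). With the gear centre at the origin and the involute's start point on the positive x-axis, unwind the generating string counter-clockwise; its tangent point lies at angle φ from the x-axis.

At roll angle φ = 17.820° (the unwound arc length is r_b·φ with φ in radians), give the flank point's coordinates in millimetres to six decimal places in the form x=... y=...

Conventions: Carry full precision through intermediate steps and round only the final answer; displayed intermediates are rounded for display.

x=42.131367 y=0.399578

recognized (one wheel, involute flank): single-mesh tooth geometry, m = 4.979, N = 17
pitch radius r_p = m·N/2 = 4.979·17/2 = 42.321500
base radius r_b = r_p·cos α = 42.321500·cos 18.078° = 40.232297
roll angle φ = 17.820° = 0.31101767 rad
x = r_b·(cos φ + φ·sin φ) = 42.131367
y = r_b·(sin φ − φ·cos φ) = 0.399578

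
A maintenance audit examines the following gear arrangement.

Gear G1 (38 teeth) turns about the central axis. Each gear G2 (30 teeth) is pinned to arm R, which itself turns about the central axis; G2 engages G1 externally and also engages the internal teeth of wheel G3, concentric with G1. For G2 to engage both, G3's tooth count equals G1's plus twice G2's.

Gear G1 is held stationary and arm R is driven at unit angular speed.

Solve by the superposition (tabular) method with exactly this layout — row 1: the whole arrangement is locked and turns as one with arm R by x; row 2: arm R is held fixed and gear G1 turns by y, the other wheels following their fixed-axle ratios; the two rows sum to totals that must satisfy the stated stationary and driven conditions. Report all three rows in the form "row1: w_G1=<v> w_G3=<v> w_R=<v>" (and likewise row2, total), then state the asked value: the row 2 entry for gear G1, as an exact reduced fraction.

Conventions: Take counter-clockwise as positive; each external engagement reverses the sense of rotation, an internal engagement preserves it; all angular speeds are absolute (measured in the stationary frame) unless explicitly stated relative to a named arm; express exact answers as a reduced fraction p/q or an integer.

row1: w_G1=1 w_G3=1 w_R=1
row2: w_G1=-1 w_G3=19/49 w_R=0
total: w_G1=0 w_G3=68/49 w_R=1
asked value: -1

recognized (axles ride arm R): planetary set, 38/30/98 teeth
superposition row 1 [locked train]: every member turns x
row 2 — arm fixed, fixed-axis ratios: sun y, ring −(38/98)·y, arm 0
boundary: total ω_sun = x + y = 0 and total ω_arm = x = 1  ⇒  y = -1, x = 1
row 2 ring = −(38/98)·(-1) = 19/49
totals (row 1 + row 2): sun 1 + (-1) = 0, ring 1 + 19/49 = 68/49, arm 1 + 0 = 1
asked cell (row2, sun) = -1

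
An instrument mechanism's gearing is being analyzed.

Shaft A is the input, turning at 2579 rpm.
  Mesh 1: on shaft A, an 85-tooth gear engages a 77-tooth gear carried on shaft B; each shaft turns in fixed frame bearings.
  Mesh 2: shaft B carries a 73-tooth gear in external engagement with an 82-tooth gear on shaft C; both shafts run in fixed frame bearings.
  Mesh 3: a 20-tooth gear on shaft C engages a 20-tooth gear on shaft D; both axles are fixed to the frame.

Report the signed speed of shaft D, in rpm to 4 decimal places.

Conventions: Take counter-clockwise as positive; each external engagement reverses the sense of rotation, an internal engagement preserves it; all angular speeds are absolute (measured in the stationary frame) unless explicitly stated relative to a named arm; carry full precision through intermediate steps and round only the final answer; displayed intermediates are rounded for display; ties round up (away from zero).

-2534.4781 rpm

class = fixed-axis compound train [3 meshes; 3 ratios multiply, 3 sense flips]
mesh 1 [85T→77T]: ω = 2579.0000×85/77 = 2846.9481 rpm, sense flips to −
mesh 2 [73T→82T]: ω = 2846.9481×73/82 = 2534.4781 rpm, sense flips to +
mesh 3 [20T→20T]: ω = 2534.4781×20/20 = 2534.4781 rpm, sense flips to −
signed output speed = -2534.4781 rpm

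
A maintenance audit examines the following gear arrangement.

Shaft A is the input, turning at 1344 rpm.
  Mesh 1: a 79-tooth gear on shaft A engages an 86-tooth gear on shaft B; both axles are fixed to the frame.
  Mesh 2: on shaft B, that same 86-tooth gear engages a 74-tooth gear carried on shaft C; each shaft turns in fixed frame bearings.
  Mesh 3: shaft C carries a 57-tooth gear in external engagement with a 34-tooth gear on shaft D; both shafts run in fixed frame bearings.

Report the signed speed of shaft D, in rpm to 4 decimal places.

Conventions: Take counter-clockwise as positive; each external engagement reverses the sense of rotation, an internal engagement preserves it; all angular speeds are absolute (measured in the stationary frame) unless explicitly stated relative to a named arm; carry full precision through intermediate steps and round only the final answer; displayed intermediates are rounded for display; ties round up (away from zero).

class = fixed-axis compound train [3 meshes; 3 ratios multiply, 3 sense flips]
mesh 1 [79T→86T]: ω = 1344.0000×79/86 = 1234.6047 rpm, sense flips to −
mesh 2 [86T→74T]: ω = 1234.6047×86/74 = 1434.8108 rpm, sense flips to +
mesh 3 [57T→34T]: ω = 1434.8108×57/34 = 2405.4181 rpm, sense flips to −
signed output speed = -2405.4181 rpm

-2405.4181 rpm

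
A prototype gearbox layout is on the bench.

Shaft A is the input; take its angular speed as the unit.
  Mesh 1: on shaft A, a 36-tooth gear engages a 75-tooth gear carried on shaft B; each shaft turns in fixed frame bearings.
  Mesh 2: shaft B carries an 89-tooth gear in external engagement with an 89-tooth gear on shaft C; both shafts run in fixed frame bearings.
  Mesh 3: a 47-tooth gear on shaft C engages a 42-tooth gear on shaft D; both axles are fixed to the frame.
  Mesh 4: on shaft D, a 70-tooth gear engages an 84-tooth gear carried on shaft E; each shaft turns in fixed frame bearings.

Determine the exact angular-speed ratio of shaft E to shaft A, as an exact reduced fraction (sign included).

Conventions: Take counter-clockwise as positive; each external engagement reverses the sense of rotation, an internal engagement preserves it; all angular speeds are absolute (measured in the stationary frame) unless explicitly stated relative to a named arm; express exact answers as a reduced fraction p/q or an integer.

class = fixed-axis compound train [4 meshes; 4 ratios multiply, 4 sense flips]
mesh 1 [36T→75T]: running ratio 12/25, sense −
mesh 2 [89T→89T]: running ratio 12/25, sense +
mesh 3 [47T→42T]: running ratio 94/175, sense −
mesh 4 [70T→84T]: running ratio 47/105, sense +
ω_out/ω_in = 47/105

47/105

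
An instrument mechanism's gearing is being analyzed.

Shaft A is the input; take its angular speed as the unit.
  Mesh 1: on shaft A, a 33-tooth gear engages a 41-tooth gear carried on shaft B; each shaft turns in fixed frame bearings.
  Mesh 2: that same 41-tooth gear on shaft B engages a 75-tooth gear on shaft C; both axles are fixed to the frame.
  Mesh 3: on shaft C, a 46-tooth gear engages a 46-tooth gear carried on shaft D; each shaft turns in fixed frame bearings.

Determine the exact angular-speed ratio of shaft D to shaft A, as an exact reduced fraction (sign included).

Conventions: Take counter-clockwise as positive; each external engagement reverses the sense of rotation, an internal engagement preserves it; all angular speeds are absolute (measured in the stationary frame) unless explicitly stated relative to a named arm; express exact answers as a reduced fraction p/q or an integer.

-11/25

class = fixed-axis compound train [3 meshes; 3 ratios multiply, 3 sense flips]
mesh 1 [33T→41T]: running ratio 33/41, sense −
mesh 2 [41T→75T]: running ratio 11/25, sense +
mesh 3 [46T→46T]: running ratio 11/25, sense −
ω_out/ω_in = -11/25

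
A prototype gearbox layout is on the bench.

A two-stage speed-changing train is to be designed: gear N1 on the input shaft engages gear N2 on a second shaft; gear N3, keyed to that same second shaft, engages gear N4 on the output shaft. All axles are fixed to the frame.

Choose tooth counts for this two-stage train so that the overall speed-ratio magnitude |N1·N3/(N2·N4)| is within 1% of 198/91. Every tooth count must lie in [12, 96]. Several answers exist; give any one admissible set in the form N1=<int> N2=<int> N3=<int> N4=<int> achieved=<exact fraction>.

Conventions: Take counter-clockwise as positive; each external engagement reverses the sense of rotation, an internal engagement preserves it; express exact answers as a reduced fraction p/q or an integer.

N1=12 N2=13 N3=33 N4=14 achieved=198/91

class = fixed-axis compound train [2-stage, 198/91 wanted]
target = 198/91 in lowest terms: an exact hit needs N1·N3 = k·198 and N2·N4 = k·91 for one integer k, every count in [12, 96]; additionally prefer no 1:1 stage (N1 ≠ N2, N3 ≠ N4)
k = 1: no 1:1-free in-range split of k·198 and k·91 into factor pairs; take k = 2
k = 2: N1·N3 = 396 = 12·33, N2·N4 = 182 = 13·14
achieved = 12·33/(13·14) = 198/91; |achieved − target| = 0 ≤ 99/4550 ✓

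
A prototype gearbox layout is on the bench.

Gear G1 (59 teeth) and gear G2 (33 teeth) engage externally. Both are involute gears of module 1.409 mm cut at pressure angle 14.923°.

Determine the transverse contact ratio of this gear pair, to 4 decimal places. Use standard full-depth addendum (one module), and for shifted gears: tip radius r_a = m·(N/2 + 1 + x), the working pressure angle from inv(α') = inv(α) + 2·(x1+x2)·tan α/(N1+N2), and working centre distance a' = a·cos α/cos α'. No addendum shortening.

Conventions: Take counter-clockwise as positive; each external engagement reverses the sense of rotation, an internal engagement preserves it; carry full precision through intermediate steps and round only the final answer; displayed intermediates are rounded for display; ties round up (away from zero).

topology: single-mesh involute geometry — m = 1.409, 59T/33T pair
base radii: r_b1 = 40.163611, r_b2 = 22.464393
tip radii: r_a1 = 42.974500, r_a2 = 24.657500
no profile shift: α' = α, a' = a
action lengths: √(r_a1²−r_b1²) = 15.286987, √(r_a2²−r_b2²) = 10.165794
base pitch p_b = π·m·cos α = 4.277210
CR = (15.286987 + 10.165794 − 64.814000·sin 14.92300°)/4.277210 = 2.048493
contact ratio ≈ 2.0485

2.0485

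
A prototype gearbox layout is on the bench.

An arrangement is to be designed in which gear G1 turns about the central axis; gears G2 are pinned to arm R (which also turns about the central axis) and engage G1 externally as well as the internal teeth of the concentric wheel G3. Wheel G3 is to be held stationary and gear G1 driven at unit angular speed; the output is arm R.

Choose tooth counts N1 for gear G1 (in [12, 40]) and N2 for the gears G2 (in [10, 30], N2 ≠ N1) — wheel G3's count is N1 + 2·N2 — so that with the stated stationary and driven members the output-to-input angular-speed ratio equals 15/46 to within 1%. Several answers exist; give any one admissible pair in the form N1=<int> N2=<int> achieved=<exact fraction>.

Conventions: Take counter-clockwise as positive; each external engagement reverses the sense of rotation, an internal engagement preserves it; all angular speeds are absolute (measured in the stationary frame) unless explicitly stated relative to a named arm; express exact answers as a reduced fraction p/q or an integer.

N1=30 N2=16 achieved=15/46

planetary set to be sized for 15/46 (Willis relation)
Willis with ω_ring = 0: ω_arm/ω_sun = N1/(N1+N3); set equal to 15/46  ⇒  N3/N1 = 1/(15/46) − 1 = 31/15
N3 = N1 + 2·N2  ⇒  N2/N1 = (N3/N1 − 1)/2 = (31/15 − 1)/2 = 8/15
smallest multiple with N1 ≥ 12 and N2 ≥ 10: k = 2  ⇒  N1 = 2·15 = 30, N2 = 2·8 = 16 (N1 ≤ 40, N2 ≤ 30, N2 ≠ N1 ✓), N3 = 30 + 2·16 = 62
check: N1/(N1+N3) with N1 = 30, N3 = 62 gives 15/46; |achieved − target| = 0 ≤ 3/920 ✓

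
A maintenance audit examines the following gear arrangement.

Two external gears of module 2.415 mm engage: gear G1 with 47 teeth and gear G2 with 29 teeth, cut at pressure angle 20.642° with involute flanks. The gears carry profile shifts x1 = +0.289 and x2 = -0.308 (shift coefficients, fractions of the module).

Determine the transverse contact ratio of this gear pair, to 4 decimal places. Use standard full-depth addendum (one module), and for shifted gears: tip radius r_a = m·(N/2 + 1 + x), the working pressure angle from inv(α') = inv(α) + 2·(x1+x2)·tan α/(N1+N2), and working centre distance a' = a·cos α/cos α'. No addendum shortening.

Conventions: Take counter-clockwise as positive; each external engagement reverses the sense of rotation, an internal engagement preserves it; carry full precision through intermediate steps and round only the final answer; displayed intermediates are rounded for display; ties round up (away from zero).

1.6770

class = single-mesh tooth geometry [involute pair 47T × 29T, m = 2.415]
base radii: r_b1 = 53.109067, r_b2 = 32.769425
tip radii: r_a1 = 59.865435, r_a2 = 36.688680
inv(α') = inv(20.642°) + 2·(+0.289-0.308)·tan α/(47+29) = 0.01625290  ⇒  α' = 20.56564°
a' = a·cos α / cos α' = 91.7700·cos 20.642°/cos 20.56564° = 91.724034
action lengths: √(r_a1²−r_b1²) = 27.627835, √(r_a2²−r_b2²) = 16.499214
base pitch p_b = π·m·cos α = 7.099875
CR = (27.627835 + 16.499214 − 91.724034·sin 20.56564°)/7.099875 = 1.676959
contact ratio ≈ 1.6770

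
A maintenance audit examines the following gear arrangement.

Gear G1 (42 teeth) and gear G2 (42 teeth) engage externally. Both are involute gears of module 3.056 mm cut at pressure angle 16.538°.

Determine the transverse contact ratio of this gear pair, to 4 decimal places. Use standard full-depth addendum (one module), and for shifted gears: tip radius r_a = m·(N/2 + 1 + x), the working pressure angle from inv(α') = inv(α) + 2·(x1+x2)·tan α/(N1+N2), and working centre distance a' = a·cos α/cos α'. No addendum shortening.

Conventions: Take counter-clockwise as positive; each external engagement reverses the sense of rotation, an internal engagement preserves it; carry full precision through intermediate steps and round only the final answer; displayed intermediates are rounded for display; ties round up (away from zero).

class = single-mesh tooth geometry [involute pair 42T × 42T, m = 3.056]
base radii: r_b1 = 61.521113, r_b2 = 61.521113
tip radii: r_a1 = 67.232000, r_a2 = 67.232000
no profile shift: α' = α, a' = a
action lengths: √(r_a1²−r_b1²) = 27.116313, √(r_a2²−r_b2²) = 27.116313
base pitch p_b = π·m·cos α = 9.203537
CR = (27.116313 + 27.116313 − 128.352000·sin 16.53800°)/9.203537 = 1.922856
contact ratio ≈ 1.9229

1.9229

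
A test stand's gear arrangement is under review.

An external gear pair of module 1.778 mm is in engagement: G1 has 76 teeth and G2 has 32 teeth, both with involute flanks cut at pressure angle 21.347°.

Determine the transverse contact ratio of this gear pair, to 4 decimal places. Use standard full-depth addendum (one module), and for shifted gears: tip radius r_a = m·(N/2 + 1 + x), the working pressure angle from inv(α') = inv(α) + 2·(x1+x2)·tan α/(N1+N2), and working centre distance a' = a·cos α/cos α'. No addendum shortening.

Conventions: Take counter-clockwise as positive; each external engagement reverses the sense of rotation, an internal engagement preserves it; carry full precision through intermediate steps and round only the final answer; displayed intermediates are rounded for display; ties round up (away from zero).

topology: single-mesh involute geometry — m = 1.778, 76T/32T pair
base radii: r_b1 = 62.928632, r_b2 = 26.496266
tip radii: r_a1 = 69.342000, r_a2 = 30.226000
no profile shift: α' = α, a' = a
action lengths: √(r_a1²−r_b1²) = 29.125593, √(r_a2²−r_b2²) = 14.545066
base pitch p_b = π·m·cos α = 5.202530
CR = (29.125593 + 14.545066 − 96.012000·sin 21.34700°)/5.202530 = 1.676264
contact ratio ≈ 1.6763

1.6763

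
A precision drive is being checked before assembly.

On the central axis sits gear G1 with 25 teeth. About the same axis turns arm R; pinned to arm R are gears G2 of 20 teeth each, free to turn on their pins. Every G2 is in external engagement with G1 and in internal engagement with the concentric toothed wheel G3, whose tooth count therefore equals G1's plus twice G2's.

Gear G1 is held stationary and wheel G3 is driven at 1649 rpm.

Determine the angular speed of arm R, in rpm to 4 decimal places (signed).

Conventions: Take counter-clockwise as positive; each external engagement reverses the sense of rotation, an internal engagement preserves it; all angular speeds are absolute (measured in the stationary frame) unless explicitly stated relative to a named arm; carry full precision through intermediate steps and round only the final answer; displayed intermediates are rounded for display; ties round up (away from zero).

+1190.9444 rpm

class = planetary set [G3 = 25+2·20 = 65; Willis about the carrier]
normalise by the input: solve with ω_ring = 1, then scale by 1649 rpm
ring teeth: 25 + 2·20 = 65
25(ω_sun−ω_arm) = −65(ω_ring−ω_arm),  ω_sun = 0, ω_ring = 1
25(0−ω_arm) = −65(1−ω_arm)  ⇒  90·ω_arm = 65  ⇒  ω_arm = 13/18
scale: ω_arm = 13/18 × 1649 rpm = +1190.9444 rpm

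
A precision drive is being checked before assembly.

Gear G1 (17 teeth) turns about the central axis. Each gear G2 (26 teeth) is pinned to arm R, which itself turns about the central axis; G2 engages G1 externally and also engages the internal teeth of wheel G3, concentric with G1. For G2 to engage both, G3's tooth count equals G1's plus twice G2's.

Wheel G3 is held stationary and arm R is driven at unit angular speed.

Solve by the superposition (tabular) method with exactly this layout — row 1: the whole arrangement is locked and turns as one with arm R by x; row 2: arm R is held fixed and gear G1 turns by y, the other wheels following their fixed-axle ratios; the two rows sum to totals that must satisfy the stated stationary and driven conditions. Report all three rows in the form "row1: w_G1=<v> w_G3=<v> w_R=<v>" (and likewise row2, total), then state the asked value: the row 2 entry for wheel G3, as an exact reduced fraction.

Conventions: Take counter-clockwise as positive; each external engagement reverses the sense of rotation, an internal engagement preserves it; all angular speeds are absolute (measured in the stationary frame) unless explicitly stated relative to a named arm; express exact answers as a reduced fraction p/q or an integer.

planetary set (17T centre, 26T on arm, 69T internal) — Willis relation
row 1 — lock + rotate with arm: ω_sun = ω_ring = ω_arm = x
row 2: sun turns y, ring = −(17/69)·y, arm 0
boundary: total ω_ring = x − (17/69)·y = 0 and total ω_arm = x = 1  ⇒  y = 69/17, x = 1
row 2 ring = −(17/69)·69/17 = -1
totals (row 1 + row 2): sun 1 + 69/17 = 86/17, ring 1 + (-1) = 0, arm 1 + 0 = 1
asked cell (row2, ring) = -1

row1: w_G1=1 w_G3=1 w_R=1
row2: w_G1=69/17 w_G3=-1 w_R=0
total: w_G1=86/17 w_G3=0 w_R=1
asked value: -1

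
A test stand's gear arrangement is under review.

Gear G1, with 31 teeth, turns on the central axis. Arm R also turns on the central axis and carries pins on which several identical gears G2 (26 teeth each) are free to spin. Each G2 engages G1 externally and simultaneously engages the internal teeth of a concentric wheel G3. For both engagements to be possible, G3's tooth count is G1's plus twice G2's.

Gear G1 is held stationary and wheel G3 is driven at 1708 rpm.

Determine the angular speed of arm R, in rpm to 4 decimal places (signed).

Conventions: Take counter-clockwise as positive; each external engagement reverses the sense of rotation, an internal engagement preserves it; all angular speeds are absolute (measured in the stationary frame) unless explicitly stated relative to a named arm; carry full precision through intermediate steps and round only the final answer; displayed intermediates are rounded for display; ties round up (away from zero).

recognized (axles ride arm R): planetary set, 31/26/83 teeth
normalise by the input: solve with ω_ring = 1, then scale by 1708 rpm
ring teeth: 31 + 2·26 = 83
31(ω_sun−ω_arm) = −83(ω_ring−ω_arm),  ω_sun = 0, ω_ring = 1
31(0−ω_arm) = −83(1−ω_arm)  ⇒  114·ω_arm = 83  ⇒  ω_arm = 83/114
scale: ω_arm = 83/114 × 1708 rpm = +1243.5439 rpm

+1243.5439 rpm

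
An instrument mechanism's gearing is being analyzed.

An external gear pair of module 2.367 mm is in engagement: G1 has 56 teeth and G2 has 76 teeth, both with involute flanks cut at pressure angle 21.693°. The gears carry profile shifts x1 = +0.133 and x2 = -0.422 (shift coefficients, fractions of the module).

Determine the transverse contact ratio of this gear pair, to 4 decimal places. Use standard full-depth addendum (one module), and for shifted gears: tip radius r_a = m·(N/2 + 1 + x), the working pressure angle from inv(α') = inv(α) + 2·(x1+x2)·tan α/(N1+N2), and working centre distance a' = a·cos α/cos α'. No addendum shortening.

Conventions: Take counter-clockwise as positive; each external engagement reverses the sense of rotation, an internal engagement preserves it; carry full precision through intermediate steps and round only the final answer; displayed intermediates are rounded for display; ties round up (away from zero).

topology: single-mesh involute geometry — m = 2.367, 56T/76T pair
base radii: r_b1 = 61.582184, r_b2 = 83.575821
tip radii: r_a1 = 68.957811, r_a2 = 91.314126
inv(α') = inv(21.693°) + 2·(+0.133-0.422)·tan α/(56+76) = 0.01745063  ⇒  α' = 21.04103°
a' = a·cos α / cos α' = 156.2220·cos 21.693°/cos 21.04103° = 155.528060
action lengths: √(r_a1²−r_b1²) = 31.029250, √(r_a2²−r_b2²) = 36.787930
base pitch p_b = π·m·cos α = 6.909505
CR = (31.029250 + 36.787930 − 155.528060·sin 21.04103°)/6.909505 = 1.733402
contact ratio ≈ 1.7334

1.7334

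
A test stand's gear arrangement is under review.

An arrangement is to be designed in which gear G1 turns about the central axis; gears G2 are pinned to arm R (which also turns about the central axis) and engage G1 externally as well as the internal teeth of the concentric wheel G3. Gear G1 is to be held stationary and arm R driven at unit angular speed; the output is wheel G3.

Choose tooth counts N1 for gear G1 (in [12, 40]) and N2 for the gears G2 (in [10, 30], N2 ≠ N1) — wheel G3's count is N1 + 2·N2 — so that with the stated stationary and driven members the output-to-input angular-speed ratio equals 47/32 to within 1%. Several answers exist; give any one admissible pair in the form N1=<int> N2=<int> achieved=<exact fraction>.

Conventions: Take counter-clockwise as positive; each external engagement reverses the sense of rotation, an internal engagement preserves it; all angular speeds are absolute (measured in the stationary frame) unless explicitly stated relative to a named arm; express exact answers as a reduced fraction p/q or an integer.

topology: planetary set — design target 47/32, arm = carrier (Willis)
Willis with ω_sun = 0: ω_ring/ω_arm = (N1+N3)/N3; set equal to 47/32  ⇒  N3/N1 = 1/(47/32 − 1) = 32/15
N3 = N1 + 2·N2  ⇒  N2/N1 = (N3/N1 − 1)/2 = (32/15 − 1)/2 = 17/30
smallest multiple with N1 ≥ 12 and N2 ≥ 10: k = 1  ⇒  N1 = 1·30 = 30, N2 = 1·17 = 17 (N1 ≤ 40, N2 ≤ 30, N2 ≠ N1 ✓), N3 = 30 + 2·17 = 64
check: (N1+N3)/N3 with N1 = 30, N3 = 64 gives 47/32; |achieved − target| = 0 ≤ 47/3200 ✓

N1=30 N2=17 achieved=47/32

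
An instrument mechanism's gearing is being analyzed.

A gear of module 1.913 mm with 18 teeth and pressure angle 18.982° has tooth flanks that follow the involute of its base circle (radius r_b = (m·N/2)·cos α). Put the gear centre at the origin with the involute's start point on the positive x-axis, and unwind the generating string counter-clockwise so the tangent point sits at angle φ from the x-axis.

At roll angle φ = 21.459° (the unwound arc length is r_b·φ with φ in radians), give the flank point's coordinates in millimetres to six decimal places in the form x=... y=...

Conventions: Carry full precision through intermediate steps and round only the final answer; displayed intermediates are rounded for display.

x=17.382895 y=0.281132

topology: single-mesh involute geometry — m = 1.913, N = 18
pitch radius r_p = m·N/2 = 1.913·18/2 = 17.217000
base radius r_b = r_p·cos α = 17.217000·cos 18.982° = 16.280753
roll angle φ = 21.459° = 0.37453020 rad
x = r_b·(cos φ + φ·sin φ) = 17.382895
y = r_b·(sin φ − φ·cos φ) = 0.281132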